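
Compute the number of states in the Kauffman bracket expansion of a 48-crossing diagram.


Each crossing contributes 2 choices (A-smoothing or B-smoothing).
Total states = 2^48 = 281474976710656

281474976710656


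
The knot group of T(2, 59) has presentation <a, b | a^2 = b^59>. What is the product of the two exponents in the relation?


The relation is a^2 = b^59.
Product of exponents = 2 * 59
= 118

118


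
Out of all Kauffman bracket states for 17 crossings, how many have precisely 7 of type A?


We choose which 7 of 17 crossings get A-smoothings.
C(17, 7) = 17! / (7! * 10!)
= 19448

19448


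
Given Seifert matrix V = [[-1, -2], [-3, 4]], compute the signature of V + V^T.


Step 1: V + V^T = [[-2, -5], [-5, 8]]
Step 2: trace = 6, det = -41
Step 3: Discriminant = 6^2 - 4*(-41) = 200
Step 4: Eigenvalues: 10.0711, -4.07107
Step 5: Signature = (# positive eigenvalues) - (# negative eigenvalues) = 0

0


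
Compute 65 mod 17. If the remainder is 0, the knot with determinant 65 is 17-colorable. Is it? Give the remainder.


Step 1: A knot is p-colorable if and only if p divides its determinant.
Step 2: Compute 65 mod 17.
65 = 3 * 17 + 14
Step 3: 65 mod 17 = 14
Step 4: The knot is 17-colorable: no

14


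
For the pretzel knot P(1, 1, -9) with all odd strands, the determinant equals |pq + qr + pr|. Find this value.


Step 1: Compute pq + qr + pr.
pq = 1*1 = 1
qr = 1*(-9) = -9
pr = 1*(-9) = -9
pq + qr + pr = 1 + (-9) + (-9) = -17
Step 2: Take absolute value.
det(P(1,1,-9)) = |-17| = 17

17


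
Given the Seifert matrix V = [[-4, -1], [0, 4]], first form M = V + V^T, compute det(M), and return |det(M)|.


Step 1: Form V + V^T where V = [[-4, -1], [0, 4]]
  V^T = [[-4, 0], [-1, 4]]
  V + V^T = [[-8, -1], [-1, 8]]
Step 2: det(V + V^T) = (-8)*8 - (-1)*(-1)
  = -64 - 1 = -65
Step 3: Knot determinant = |det(V + V^T)| = |-65| = 65

65


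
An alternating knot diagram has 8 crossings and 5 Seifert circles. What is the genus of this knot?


For alternating knots, g = (c - s + 1)/2.
= (8 - 5 + 1)/2
= 4/2 = 2

2


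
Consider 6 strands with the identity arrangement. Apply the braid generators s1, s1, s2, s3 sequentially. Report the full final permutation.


Starting with identity [1, 2, 3, 4, 5, 6].
Apply generators in sequence:
  After s1: [2, 1, 3, 4, 5, 6]
  After s1: [1, 2, 3, 4, 5, 6]
  After s2: [1, 3, 2, 4, 5, 6]
  After s3: [1, 3, 4, 2, 5, 6]
Final permutation: [1, 3, 4, 2, 5, 6]

[1, 3, 4, 2, 5, 6]


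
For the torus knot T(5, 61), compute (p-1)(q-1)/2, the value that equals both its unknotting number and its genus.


For a torus knot T(p,q), both the unknotting number and genus equal (p-1)(q-1)/2.
= (5-1)(61-1)/2
= 4*60/2
= 240/2 = 120

120


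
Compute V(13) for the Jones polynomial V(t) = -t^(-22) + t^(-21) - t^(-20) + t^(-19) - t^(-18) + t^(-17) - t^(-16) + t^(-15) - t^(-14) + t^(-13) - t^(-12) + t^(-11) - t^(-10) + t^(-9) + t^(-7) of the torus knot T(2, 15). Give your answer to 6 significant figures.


Substituting t = 13 into V(t) = -t^(-22) + t^(-21) - t^(-20) + t^(-19) - t^(-18) + t^(-17) - t^(-16) + t^(-15) - t^(-14) + t^(-13) - t^(-12) + t^(-11) - t^(-10) + t^(-9) + t^(-7):
  (-)t^(-22) = -3.11348e-25
  (+)t^(-21) = 4.04753e-24
  (-)t^(-20) = -5.26178e-23
  (+)t^(-19) = 6.84032e-22
  (-)t^(-18) = -8.89241e-21
  (+)t^(-17) = 1.15601e-19
  (-)t^(-16) = -1.50282e-18
  (+)t^(-15) = 1.95366e-17
  (-)t^(-14) = -2.53976e-16
  (+)t^(-13) = 3.30169e-15
  (-)t^(-12) = -4.2922e-14
  (+)t^(-11) = 5.57986e-13
  (-)t^(-10) = -7.25382e-12
  (+)t^(-9) = 9.42996e-11
  (+)t^(-7) = 1.59366e-08
Sum = (-3.11348e-25) + (4.04753e-24) + (-5.26178e-23) + (6.84032e-22) + (-8.89241e-21) + (1.15601e-19) + (-1.50282e-18) + (1.95366e-17) + (-2.53976e-16) + (3.30169e-15) + (-4.2922e-14) + (5.57986e-13) + (-7.25382e-12) + (9.42996e-11) + (1.59366e-08)
= 1.602419553e-08
Rounded to 6 significant figures: 1.60242e-08

1.60242e-08


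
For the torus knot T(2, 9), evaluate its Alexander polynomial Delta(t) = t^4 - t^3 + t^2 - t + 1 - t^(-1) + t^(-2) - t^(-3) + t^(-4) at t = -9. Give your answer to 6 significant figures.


Substituting t = -9 into Delta(t) = t^4 - t^3 + t^2 - t + 1 - t^(-1) + t^(-2) - t^(-3) + t^(-4):
Term values: (6561) + (729) + (81) + (9) + (1) + (0.111111) + (0.0123457) + (0.00137174) + (0.000152416)
Sum = 7381.124981
Rounded to 6 significant figures: 7381.12

7381.12


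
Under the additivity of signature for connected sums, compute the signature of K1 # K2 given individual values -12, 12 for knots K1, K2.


The signature is additive under connected sum.
signature(K1 # K2) = (-12) + (12)
= 0

0


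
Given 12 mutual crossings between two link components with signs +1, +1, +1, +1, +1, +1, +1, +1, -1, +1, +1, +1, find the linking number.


Step 1: Count positive crossings: 11
Step 2: Count negative crossings: 1
Step 3: Sum of signs = 11 - 1 = 10
Step 4: Linking number = sum/2 = 10/2 = 5

5


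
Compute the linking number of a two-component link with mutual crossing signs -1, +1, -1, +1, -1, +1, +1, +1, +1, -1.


Step 1: Count positive crossings: 6
Step 2: Count negative crossings: 4
Step 3: Sum of signs = 6 - 4 = 2
Step 4: Linking number = sum/2 = 2/2 = 1

1


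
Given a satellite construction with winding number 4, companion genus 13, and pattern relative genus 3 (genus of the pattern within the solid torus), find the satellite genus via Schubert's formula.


Schubert: g(satellite) = g_rel(pattern) + |winding| * g(companion),
where g_rel(pattern) is the genus of the pattern relative to the solid torus.
= 3 + 4 * 13
= 3 + 52 = 55

55


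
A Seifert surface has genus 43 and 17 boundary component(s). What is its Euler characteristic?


chi = 2 - 2g - b
= 2 - 2*43 - 17
= 2 - 86 - 17 = -101

-101


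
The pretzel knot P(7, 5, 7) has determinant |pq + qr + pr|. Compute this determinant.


Step 1: Compute pq + qr + pr.
pq = 7*5 = 35
qr = 5*7 = 35
pr = 7*7 = 49
pq + qr + pr = 35 + 35 + 49 = 119
Step 2: Take absolute value.
det(P(7,5,7)) = |119| = 119

119


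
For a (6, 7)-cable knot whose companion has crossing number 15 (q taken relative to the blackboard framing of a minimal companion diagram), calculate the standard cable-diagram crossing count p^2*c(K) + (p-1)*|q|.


Step 1: Each of the c(K) crossings of the companion diagram becomes p*p = p^2 crossings among the p parallel strands, and each of the |q| twists s_1 s_2 ... s_(p-1) adds (p-1) crossings.
  Crossings = p^2 * c(K) + (p-1)*|q|
Step 2: = 6^2 * 15 + (6-1)*7
Step 3: = 36*15 + 5*7
Step 4: = 540 + 35 = 575

575


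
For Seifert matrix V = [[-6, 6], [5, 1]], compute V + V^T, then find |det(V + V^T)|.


Step 1: Form V + V^T where V = [[-6, 6], [5, 1]]
  V^T = [[-6, 5], [6, 1]]
  V + V^T = [[-12, 11], [11, 2]]
Step 2: det(V + V^T) = (-12)*2 - 11*11
  = -24 - 121 = -145
Step 3: Knot determinant = |det(V + V^T)| = |-145| = 145

145


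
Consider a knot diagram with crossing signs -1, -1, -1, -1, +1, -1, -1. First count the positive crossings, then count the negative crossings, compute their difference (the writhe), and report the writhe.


Step 1: Count positive crossings (+1).
Positive crossings: 1
Step 2: Count negative crossings (-1).
Negative crossings: 6
Step 3: Writhe = (positive) - (negative)
w = 1 - 6 = -5
Step 4: |w| = 5, and w is negative

-5


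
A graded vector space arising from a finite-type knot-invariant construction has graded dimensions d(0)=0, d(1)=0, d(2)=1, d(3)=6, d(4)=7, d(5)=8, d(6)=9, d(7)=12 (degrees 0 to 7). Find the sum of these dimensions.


Total dimension = d(0) + d(1) + ... + d(7)
= 0 + 0 + 1 + 6 + 7 + 8 + 9 + 12
= 43

43


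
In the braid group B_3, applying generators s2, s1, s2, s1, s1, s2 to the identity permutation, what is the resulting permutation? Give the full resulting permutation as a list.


Starting with identity [1, 2, 3].
Apply generators in sequence:
  After s2: [1, 3, 2]
  After s1: [3, 1, 2]
  After s2: [3, 2, 1]
  After s1: [2, 3, 1]
  After s1: [3, 2, 1]
  After s2: [3, 1, 2]
Final permutation: [3, 1, 2]

[3, 1, 2]


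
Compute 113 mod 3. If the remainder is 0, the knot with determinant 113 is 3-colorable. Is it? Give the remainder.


Step 1: A knot is p-colorable if and only if p divides its determinant.
Step 2: Compute 113 mod 3.
113 = 37 * 3 + 2
Step 3: 113 mod 3 = 2
Step 4: The knot is 3-colorable: no

2


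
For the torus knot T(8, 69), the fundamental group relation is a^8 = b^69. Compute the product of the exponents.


The relation is a^8 = b^69.
Product of exponents = 8 * 69
= 552

552


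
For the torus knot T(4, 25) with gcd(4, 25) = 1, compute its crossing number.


For a torus knot T(p, q) with gcd(p,q)=1,
the crossing number is min(p*(q-1), q*(p-1)).
p*(q-1) = 4*24 = 96
q*(p-1) = 25*3 = 75
min(96, 75) = 75

75


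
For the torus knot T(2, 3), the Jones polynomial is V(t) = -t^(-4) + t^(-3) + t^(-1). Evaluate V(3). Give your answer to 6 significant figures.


Substituting t = 3 into V(t) = -t^(-4) + t^(-3) + t^(-1):
  (-)t^(-4) = -0.0123457
  (+)t^(-3) = 0.037037
  (+)t^(-1) = 0.333333
Sum = (-0.0123457) + (0.037037) + (0.333333)
= 0.3580246914
Rounded to 6 significant figures: 0.358025

0.358025


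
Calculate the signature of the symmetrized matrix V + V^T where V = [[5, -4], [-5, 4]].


Step 1: V + V^T = [[10, -9], [-9, 8]]
Step 2: trace = 18, det = -1
Step 3: Discriminant = 18^2 - 4*(-1) = 328
Step 4: Eigenvalues: 18.0554, -0.0553851
Step 5: Signature = (# positive eigenvalues) - (# negative eigenvalues) = 0

0


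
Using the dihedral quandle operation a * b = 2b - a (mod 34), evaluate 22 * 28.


22 * 28 = 2*28 - 22 mod 34
= 56 - 22 mod 34
= 34 mod 34 = 0

0


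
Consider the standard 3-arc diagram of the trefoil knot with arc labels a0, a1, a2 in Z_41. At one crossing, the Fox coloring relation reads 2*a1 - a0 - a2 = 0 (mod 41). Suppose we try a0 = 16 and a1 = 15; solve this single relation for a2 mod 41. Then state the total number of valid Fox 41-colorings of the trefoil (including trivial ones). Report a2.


Step 1: Apply the given crossing relation 2*a1 - a0 - a2 = 0 (mod 41).
  a2 = 2*a1 - a0 mod 41
  a2 = 2*15 - 16 mod 41
  a2 = 30 - 16 mod 41
  a2 = 14 mod 41 = 14
Step 2: The trefoil has determinant 3.
  Number of Fox p-colorings (p prime) is p^2 if p = 3, else p.
  Since 41 does not divide 3, only trivial (constant) colorings exist.
  (So the trial a0 = 16, a1 = 15 with a0 != a1 does NOT extend to a valid coloring of the whole trefoil: the other two crossing relations require 3*(a1 - a0) = 0 (mod 41), which fails.)
  Total colorings = 41
Step 3: a2 = 14, total Fox 41-colorings = 41

14


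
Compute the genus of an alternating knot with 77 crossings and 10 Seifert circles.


For alternating knots, g = (c - s + 1)/2.
= (77 - 10 + 1)/2
= 68/2 = 34

34


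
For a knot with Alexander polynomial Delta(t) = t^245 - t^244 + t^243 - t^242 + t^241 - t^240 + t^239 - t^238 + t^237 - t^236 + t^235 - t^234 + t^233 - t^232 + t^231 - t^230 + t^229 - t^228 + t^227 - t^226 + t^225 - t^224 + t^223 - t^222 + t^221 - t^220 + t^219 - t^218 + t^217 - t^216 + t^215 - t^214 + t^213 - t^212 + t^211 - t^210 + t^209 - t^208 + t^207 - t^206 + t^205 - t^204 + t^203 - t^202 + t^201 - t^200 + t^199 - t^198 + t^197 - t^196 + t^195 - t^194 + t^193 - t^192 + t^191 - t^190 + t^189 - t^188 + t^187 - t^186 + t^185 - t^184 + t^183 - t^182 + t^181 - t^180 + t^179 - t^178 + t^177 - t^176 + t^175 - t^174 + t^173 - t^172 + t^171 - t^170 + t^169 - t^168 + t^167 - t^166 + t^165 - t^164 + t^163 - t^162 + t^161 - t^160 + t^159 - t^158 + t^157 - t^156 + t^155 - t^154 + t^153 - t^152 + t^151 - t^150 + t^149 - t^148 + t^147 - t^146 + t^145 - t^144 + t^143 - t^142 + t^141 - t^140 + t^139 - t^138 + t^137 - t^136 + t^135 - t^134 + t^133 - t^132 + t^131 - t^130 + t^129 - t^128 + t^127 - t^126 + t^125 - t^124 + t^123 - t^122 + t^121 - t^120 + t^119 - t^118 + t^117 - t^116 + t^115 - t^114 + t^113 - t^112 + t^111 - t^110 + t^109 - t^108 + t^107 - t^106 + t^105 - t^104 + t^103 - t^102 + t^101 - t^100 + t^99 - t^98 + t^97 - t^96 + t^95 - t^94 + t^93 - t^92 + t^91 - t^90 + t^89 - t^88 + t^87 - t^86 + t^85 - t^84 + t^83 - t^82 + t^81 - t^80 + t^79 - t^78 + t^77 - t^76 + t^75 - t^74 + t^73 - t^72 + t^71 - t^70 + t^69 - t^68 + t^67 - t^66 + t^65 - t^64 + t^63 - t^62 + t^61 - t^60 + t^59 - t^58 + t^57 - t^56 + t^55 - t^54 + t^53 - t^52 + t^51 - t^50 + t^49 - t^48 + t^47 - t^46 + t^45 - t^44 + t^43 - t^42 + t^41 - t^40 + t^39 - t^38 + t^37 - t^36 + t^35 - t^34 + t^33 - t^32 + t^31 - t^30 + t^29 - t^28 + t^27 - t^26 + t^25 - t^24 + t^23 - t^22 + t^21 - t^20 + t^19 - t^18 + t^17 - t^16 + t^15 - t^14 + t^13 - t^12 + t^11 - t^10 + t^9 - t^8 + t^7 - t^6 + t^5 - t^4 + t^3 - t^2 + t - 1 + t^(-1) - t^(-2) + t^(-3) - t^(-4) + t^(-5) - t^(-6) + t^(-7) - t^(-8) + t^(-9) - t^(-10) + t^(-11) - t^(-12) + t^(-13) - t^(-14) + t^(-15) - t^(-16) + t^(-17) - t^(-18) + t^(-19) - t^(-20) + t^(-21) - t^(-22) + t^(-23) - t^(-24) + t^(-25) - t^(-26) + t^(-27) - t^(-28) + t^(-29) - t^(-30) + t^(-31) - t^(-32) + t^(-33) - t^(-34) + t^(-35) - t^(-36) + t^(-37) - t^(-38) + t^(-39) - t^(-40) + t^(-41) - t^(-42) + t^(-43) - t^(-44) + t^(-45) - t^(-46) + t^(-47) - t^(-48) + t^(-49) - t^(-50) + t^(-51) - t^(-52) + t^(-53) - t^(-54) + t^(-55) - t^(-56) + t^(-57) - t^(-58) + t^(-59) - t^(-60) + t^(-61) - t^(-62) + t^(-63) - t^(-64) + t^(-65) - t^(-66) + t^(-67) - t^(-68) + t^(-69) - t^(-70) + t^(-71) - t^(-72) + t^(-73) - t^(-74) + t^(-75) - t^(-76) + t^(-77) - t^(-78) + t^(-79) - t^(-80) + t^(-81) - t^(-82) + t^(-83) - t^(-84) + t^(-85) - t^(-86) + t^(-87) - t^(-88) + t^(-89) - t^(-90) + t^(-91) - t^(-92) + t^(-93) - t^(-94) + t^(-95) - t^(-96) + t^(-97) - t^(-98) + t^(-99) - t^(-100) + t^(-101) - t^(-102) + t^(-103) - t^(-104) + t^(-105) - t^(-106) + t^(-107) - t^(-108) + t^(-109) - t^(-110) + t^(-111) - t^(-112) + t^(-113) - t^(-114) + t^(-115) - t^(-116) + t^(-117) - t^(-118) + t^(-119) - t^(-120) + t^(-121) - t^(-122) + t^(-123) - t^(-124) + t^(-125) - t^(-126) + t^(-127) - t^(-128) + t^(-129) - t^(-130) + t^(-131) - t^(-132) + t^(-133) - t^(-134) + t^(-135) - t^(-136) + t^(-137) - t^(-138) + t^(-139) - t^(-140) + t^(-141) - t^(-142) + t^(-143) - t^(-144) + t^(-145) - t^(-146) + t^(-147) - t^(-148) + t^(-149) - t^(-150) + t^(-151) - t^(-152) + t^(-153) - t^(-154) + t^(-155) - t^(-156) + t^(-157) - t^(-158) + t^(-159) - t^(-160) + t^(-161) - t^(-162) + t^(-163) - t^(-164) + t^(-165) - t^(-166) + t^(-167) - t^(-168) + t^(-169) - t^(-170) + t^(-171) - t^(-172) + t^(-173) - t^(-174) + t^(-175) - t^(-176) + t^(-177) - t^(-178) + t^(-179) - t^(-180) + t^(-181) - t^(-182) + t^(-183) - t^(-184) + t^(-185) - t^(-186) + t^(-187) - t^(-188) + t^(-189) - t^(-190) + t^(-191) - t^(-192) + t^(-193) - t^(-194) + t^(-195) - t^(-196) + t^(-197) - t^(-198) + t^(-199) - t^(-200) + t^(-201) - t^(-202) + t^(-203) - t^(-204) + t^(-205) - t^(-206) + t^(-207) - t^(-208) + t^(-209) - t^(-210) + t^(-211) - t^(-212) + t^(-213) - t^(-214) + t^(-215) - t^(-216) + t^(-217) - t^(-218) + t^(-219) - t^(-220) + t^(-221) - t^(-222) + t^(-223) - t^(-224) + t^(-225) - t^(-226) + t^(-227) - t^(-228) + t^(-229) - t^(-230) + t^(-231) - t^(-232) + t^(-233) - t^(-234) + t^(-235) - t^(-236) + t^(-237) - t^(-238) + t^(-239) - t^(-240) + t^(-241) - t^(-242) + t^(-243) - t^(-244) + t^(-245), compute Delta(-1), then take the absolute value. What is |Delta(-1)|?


Step 1: The polynomial has 491 terms with alternating signs, exponents from 245 down to -245.
Step 2: Substitute t = -1. The i-th term has coefficient (-1)^i and exponent (m-i),
  so its value is (-1)^i * (-1)^(m-i) = (-1)^m = -1 for every i.
Step 3: All 491 terms equal -1, so Delta(-1) = 491 * (-1) = -491
Step 4: |Delta(-1)| = 491

491


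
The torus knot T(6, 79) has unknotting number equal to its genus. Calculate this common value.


For a torus knot T(p,q), both the unknotting number and genus equal (p-1)(q-1)/2.
= (6-1)(79-1)/2
= 5*78/2
= 390/2 = 195

195


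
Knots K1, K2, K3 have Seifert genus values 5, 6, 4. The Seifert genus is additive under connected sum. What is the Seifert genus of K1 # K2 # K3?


The Seifert genus is additive under connected sum.
Seifert genus(K1 # K2 # K3) = (5) + (6) + (4)
= 15

15


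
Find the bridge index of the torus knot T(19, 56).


The bridge number of T(p,q) is min(p,q).
min(19, 56) = 19

19


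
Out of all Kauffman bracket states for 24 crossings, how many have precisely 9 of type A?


We choose which 9 of 24 crossings get A-smoothings.
C(24, 9) = 24! / (9! * 15!)
= 1307504

1307504


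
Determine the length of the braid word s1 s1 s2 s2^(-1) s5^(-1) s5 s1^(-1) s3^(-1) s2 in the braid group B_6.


The word length counts the number of generators (including inverses).
Listing each generator: s1, s1, s2, s2^(-1), s5^(-1), s5, s1^(-1), s3^(-1), s2
There are 9 generators in this braid word.

9


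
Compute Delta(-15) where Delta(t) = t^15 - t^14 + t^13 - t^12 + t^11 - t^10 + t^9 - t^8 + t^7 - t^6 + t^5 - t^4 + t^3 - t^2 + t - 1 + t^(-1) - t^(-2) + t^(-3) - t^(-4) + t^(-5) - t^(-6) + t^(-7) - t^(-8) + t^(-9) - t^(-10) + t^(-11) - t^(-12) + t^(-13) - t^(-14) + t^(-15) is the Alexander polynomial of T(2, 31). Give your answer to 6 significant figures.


Substituting t = -15 into Delta(t) = t^15 - t^14 + t^13 - t^12 + t^11 - t^10 + t^9 - t^8 + t^7 - t^6 + t^5 - t^4 + t^3 - t^2 + t - 1 + t^(-1) - t^(-2) + t^(-3) - t^(-4) + t^(-5) - t^(-6) + t^(-7) - t^(-8) + t^(-9) - t^(-10) + t^(-11) - t^(-12) + t^(-13) - t^(-14) + t^(-15):
Term values: (-437893890380859392) + (-29192926025390624) + (-1946195068359375) + (-129746337890625) + (-8649755859375) + (-576650390625) + (-38443359375) + (-2562890625) + (-170859375) + (-11390625) + (-759375) + (-50625) + (-3375) + (-225) + (-15) + (-1) + (-0.0666667) + (-0.00444444) + (-0.000296296) + (-1.97531e-05) + (-1.31687e-06) + (-8.77915e-08) + (-5.85277e-09) + (-3.90184e-10) + (-2.60123e-11) + (-1.73415e-12) + (-1.1561e-13) + (-7.70735e-15) + (-5.13823e-16) + (-3.42549e-17) + (-2.28366e-18)
Sum = -4.691720254e+17
Rounded to 6 significant figures: -4.69172e+17

-4.69172e+17


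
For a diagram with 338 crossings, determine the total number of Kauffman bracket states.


Each crossing contributes 2 choices (A-smoothing or B-smoothing).
Total states = 2^338 = 559936185544451052639360570142111069530411374308662383724997275240947967795040236345219373317901778944

559936185544451052639360570142111069530411374308662383724997275240947967795040236345219373317901778944


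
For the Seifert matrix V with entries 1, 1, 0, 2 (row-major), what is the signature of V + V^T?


Step 1: V + V^T = [[2, 1], [1, 4]]
Step 2: trace = 6, det = 7
Step 3: Discriminant = 6^2 - 4*7 = 8
Step 4: Eigenvalues: 4.41421, 1.58579
Step 5: Signature = (# positive eigenvalues) - (# negative eigenvalues) = 2

2


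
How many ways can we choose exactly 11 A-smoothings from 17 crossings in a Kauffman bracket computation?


We choose which 11 of 17 crossings get A-smoothings.
C(17, 11) = 17! / (11! * 6!)
= 12376

12376


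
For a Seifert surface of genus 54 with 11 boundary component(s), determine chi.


chi = 2 - 2g - b
= 2 - 2*54 - 11
= 2 - 108 - 11 = -117

-117


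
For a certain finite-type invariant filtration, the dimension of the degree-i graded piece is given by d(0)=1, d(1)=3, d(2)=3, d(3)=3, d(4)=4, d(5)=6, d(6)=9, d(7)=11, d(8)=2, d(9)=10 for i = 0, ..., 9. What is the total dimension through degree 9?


Total dimension = d(0) + d(1) + ... + d(9)
= 1 + 3 + 3 + 3 + 4 + 6 + 9 + 11 + 2 + 10
= 52

52


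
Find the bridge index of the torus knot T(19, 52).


The bridge number of T(p,q) is min(p,q).
min(19, 52) = 19

19


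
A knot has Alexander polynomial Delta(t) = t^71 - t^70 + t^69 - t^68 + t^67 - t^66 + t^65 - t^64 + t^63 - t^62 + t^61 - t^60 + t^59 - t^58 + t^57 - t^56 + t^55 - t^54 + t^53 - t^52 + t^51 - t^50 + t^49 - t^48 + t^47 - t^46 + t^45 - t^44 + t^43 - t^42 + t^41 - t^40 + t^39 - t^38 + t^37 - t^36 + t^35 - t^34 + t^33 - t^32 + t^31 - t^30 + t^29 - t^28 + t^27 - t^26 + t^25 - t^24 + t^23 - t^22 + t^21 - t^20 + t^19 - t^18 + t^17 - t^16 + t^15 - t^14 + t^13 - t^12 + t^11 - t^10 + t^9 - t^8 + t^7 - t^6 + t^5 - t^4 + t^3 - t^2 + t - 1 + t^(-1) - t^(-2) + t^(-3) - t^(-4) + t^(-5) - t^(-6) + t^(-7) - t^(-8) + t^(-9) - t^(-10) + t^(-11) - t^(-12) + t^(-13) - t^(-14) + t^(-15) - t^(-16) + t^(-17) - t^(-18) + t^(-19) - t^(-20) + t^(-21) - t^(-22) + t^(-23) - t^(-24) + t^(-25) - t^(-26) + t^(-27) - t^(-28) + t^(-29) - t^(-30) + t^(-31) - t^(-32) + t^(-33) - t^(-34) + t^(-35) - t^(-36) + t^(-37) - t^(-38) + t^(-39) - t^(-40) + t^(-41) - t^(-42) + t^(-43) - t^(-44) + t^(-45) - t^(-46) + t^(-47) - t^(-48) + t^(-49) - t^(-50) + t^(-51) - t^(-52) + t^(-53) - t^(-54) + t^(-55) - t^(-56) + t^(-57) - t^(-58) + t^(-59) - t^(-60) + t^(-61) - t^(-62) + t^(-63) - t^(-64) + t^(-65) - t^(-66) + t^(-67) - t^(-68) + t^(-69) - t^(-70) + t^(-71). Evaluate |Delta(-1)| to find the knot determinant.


Step 1: The polynomial has 143 terms with alternating signs, exponents from 71 down to -71.
Step 2: Substitute t = -1. The i-th term has coefficient (-1)^i and exponent (m-i),
  so its value is (-1)^i * (-1)^(m-i) = (-1)^m = -1 for every i.
Step 3: All 143 terms equal -1, so Delta(-1) = 143 * (-1) = -143
Step 4: |Delta(-1)| = 143

143


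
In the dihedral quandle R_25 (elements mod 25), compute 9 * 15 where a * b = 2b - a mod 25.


9 * 15 = 2*15 - 9 mod 25
= 30 - 9 mod 25
= 21 mod 25 = 21

21


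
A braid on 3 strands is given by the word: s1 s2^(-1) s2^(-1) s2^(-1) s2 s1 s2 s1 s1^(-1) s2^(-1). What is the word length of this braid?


The word length counts the number of generators (including inverses).
Listing each generator: s1, s2^(-1), s2^(-1), s2^(-1), s2, s1, s2, s1, s1^(-1), s2^(-1)
There are 10 generators in this braid word.

10


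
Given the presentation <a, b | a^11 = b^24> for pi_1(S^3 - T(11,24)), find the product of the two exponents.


The relation is a^11 = b^24.
Product of exponents = 11 * 24
= 264

264


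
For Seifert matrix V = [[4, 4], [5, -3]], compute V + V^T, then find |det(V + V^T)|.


Step 1: Form V + V^T where V = [[4, 4], [5, -3]]
  V^T = [[4, 5], [4, -3]]
  V + V^T = [[8, 9], [9, -6]]
Step 2: det(V + V^T) = 8*(-6) - 9*9
  = -48 - 81 = -129
Step 3: Knot determinant = |det(V + V^T)| = |-129| = 129

129


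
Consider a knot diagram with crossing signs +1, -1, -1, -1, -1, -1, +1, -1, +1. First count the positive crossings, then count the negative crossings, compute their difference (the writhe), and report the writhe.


Step 1: Count positive crossings (+1).
Positive crossings: 3
Step 2: Count negative crossings (-1).
Negative crossings: 6
Step 3: Writhe = (positive) - (negative)
w = 3 - 6 = -3
Step 4: |w| = 3, and w is negative

-3


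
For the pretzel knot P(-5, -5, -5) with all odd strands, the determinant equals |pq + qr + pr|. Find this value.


Step 1: Compute pq + qr + pr.
pq = (-5)*(-5) = 25
qr = (-5)*(-5) = 25
pr = (-5)*(-5) = 25
pq + qr + pr = 25 + 25 + 25 = 75
Step 2: Take absolute value.
det(P(-5,-5,-5)) = |75| = 75

75


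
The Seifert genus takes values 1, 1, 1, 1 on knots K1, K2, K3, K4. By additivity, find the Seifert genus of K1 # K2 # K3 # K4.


The Seifert genus is additive under connected sum.
Seifert genus(K1 # K2 # K3 # K4) = (1) + (1) + (1) + (1)
= 4

4


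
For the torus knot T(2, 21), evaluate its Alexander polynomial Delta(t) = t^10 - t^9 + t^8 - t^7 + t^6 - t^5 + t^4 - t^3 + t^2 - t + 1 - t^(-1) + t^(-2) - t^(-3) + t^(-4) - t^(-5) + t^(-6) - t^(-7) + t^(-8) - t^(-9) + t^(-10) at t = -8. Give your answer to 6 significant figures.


Substituting t = -8 into Delta(t) = t^10 - t^9 + t^8 - t^7 + t^6 - t^5 + t^4 - t^3 + t^2 - t + 1 - t^(-1) + t^(-2) - t^(-3) + t^(-4) - t^(-5) + t^(-6) - t^(-7) + t^(-8) - t^(-9) + t^(-10):
Term values: (1073741824) + (134217728) + (16777216) + (2097152) + (262144) + (32768) + (4096) + (512) + (64) + (8) + (1) + (0.125) + (0.015625) + (0.00195312) + (0.000244141) + (3.05176e-05) + (3.8147e-06) + (4.76837e-07) + (5.96046e-08) + (7.45058e-09) + (9.31323e-10)
Sum = 1227133513
Rounded to 6 significant figures: 1.22713e+09

1.22713e+09


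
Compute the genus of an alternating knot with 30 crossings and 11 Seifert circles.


For alternating knots, g = (c - s + 1)/2.
= (30 - 11 + 1)/2
= 20/2 = 10

10


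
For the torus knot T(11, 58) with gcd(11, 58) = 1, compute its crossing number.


For a torus knot T(p, q) with gcd(p,q)=1,
the crossing number is min(p*(q-1), q*(p-1)).
p*(q-1) = 11*57 = 627
q*(p-1) = 58*10 = 580
min(627, 580) = 580

580


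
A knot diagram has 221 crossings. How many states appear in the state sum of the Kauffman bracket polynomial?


Each crossing contributes 2 choices (A-smoothing or B-smoothing).
Total states = 2^221 = 3369993333393829974333376885877453834204643052817571560137951281152

3369993333393829974333376885877453834204643052817571560137951281152


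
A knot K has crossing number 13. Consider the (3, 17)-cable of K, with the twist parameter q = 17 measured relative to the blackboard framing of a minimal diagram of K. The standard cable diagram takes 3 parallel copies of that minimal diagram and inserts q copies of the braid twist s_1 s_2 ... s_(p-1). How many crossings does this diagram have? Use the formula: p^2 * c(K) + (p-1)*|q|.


Step 1: Each of the c(K) crossings of the companion diagram becomes p*p = p^2 crossings among the p parallel strands, and each of the |q| twists s_1 s_2 ... s_(p-1) adds (p-1) crossings.
  Crossings = p^2 * c(K) + (p-1)*|q|
Step 2: = 3^2 * 13 + (3-1)*17
Step 3: = 9*13 + 2*17
Step 4: = 117 + 34 = 151

151


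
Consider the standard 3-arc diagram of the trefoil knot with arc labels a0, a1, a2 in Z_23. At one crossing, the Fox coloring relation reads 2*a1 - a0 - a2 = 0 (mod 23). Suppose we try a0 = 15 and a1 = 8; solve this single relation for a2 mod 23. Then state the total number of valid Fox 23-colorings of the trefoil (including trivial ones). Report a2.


Step 1: Apply the given crossing relation 2*a1 - a0 - a2 = 0 (mod 23).
  a2 = 2*a1 - a0 mod 23
  a2 = 2*8 - 15 mod 23
  a2 = 16 - 15 mod 23
  a2 = 1 mod 23 = 1
Step 2: The trefoil has determinant 3.
  Number of Fox p-colorings (p prime) is p^2 if p = 3, else p.
  Since 23 does not divide 3, only trivial (constant) colorings exist.
  (So the trial a0 = 15, a1 = 8 with a0 != a1 does NOT extend to a valid coloring of the whole trefoil: the other two crossing relations require 3*(a1 - a0) = 0 (mod 23), which fails.)
  Total colorings = 23
Step 3: a2 = 1, total Fox 23-colorings = 23

1


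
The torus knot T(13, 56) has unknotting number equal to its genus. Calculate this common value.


For a torus knot T(p,q), both the unknotting number and genus equal (p-1)(q-1)/2.
= (13-1)(56-1)/2
= 12*55/2
= 660/2 = 330

330


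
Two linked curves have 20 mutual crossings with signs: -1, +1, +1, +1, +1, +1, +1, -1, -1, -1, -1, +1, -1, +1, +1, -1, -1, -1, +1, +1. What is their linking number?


Step 1: Count positive crossings: 11
Step 2: Count negative crossings: 9
Step 3: Sum of signs = 11 - 9 = 2
Step 4: Linking number = sum/2 = 2/2 = 1

1


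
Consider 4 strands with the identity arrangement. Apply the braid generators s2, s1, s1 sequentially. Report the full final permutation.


Starting with identity [1, 2, 3, 4].
Apply generators in sequence:
  After s2: [1, 3, 2, 4]
  After s1: [3, 1, 2, 4]
  After s1: [1, 3, 2, 4]
Final permutation: [1, 3, 2, 4]

[1, 3, 2, 4]


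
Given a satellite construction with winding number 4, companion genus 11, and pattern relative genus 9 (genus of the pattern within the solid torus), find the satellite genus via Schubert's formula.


Schubert: g(satellite) = g_rel(pattern) + |winding| * g(companion),
where g_rel(pattern) is the genus of the pattern relative to the solid torus.
= 9 + 4 * 11
= 9 + 44 = 53

53


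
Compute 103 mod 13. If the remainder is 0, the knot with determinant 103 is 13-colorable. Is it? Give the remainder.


Step 1: A knot is p-colorable if and only if p divides its determinant.
Step 2: Compute 103 mod 13.
103 = 7 * 13 + 12
Step 3: 103 mod 13 = 12
Step 4: The knot is 13-colorable: no

12


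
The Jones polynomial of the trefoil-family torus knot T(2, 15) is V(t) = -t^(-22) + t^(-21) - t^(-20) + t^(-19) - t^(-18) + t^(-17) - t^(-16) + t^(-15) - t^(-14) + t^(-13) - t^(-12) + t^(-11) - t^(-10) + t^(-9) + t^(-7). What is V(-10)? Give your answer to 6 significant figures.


Substituting t = -10 into V(t) = -t^(-22) + t^(-21) - t^(-20) + t^(-19) - t^(-18) + t^(-17) - t^(-16) + t^(-15) - t^(-14) + t^(-13) - t^(-12) + t^(-11) - t^(-10) + t^(-9) + t^(-7):
  (-)t^(-22) = -1e-22
  (+)t^(-21) = -1e-21
  (-)t^(-20) = -1e-20
  (+)t^(-19) = -1e-19
  (-)t^(-18) = -1e-18
  (+)t^(-17) = -1e-17
  (-)t^(-16) = -1e-16
  (+)t^(-15) = -1e-15
  (-)t^(-14) = -1e-14
  (+)t^(-13) = -1e-13
  (-)t^(-12) = -1e-12
  (+)t^(-11) = -1e-11
  (-)t^(-10) = -1e-10
  (+)t^(-9) = -1e-09
  (+)t^(-7) = -1e-07
Sum = (-1e-22) + (-1e-21) + (-1e-20) + (-1e-19) + (-1e-18) + (-1e-17) + (-1e-16) + (-1e-15) + (-1e-14) + (-1e-13) + (-1e-12) + (-1e-11) + (-1e-10) + (-1e-09) + (-1e-07)
= -1.011111111e-07
Rounded to 6 significant figures: -1.01111e-07

-1.01111e-07


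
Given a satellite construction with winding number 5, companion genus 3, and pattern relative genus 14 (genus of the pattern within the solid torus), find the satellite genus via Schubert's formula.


Schubert: g(satellite) = g_rel(pattern) + |winding| * g(companion),
where g_rel(pattern) is the genus of the pattern relative to the solid torus.
= 14 + 5 * 3
= 14 + 15 = 29

29


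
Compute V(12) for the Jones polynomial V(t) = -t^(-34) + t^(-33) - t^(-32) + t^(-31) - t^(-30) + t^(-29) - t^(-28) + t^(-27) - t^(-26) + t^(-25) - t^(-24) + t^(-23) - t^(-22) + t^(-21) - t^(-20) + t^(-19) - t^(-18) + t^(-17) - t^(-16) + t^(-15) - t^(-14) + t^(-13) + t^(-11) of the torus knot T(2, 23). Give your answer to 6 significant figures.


Substituting t = 12 into V(t) = -t^(-34) + t^(-33) - t^(-32) + t^(-31) - t^(-30) + t^(-29) - t^(-28) + t^(-27) - t^(-26) + t^(-25) - t^(-24) + t^(-23) - t^(-22) + t^(-21) - t^(-20) + t^(-19) - t^(-18) + t^(-17) - t^(-16) + t^(-15) - t^(-14) + t^(-13) + t^(-11):
  (-)t^(-34) = -2.0316e-37
  (+)t^(-33) = 2.43792e-36
  (-)t^(-32) = -2.9255e-35
  (+)t^(-31) = 3.5106e-34
  (-)t^(-30) = -4.21272e-33
  (+)t^(-29) = 5.05526e-32
  (-)t^(-28) = -6.06632e-31
  (+)t^(-27) = 7.27958e-30
  (-)t^(-26) = -8.7355e-29
  (+)t^(-25) = 1.04826e-27
  (-)t^(-24) = -1.25791e-26
  (+)t^(-23) = 1.50949e-25
  (-)t^(-22) = -1.81139e-24
  (+)t^(-21) = 2.17367e-23
  (-)t^(-20) = -2.60841e-22
  (+)t^(-19) = 3.13009e-21
  (-)t^(-18) = -3.7561e-20
  (+)t^(-17) = 4.50732e-19
  (-)t^(-16) = -5.40879e-18
  (+)t^(-15) = 6.49055e-17
  (-)t^(-14) = -7.78866e-16
  (+)t^(-13) = 9.34639e-15
  (+)t^(-11) = 1.34588e-12
Sum = (-2.0316e-37) + (2.43792e-36) + (-2.9255e-35) + (3.5106e-34) + (-4.21272e-33) + (5.05526e-32) + (-6.06632e-31) + (7.27958e-30) + (-8.7355e-29) + (1.04826e-27) + (-1.25791e-26) + (1.50949e-25) + (-1.81139e-24) + (2.17367e-23) + (-2.60841e-22) + (3.13009e-21) + (-3.7561e-20) + (4.50732e-19) + (-5.40879e-18) + (6.49055e-17) + (-7.78866e-16) + (9.34639e-15) + (1.34588e-12)
= 1.354507292e-12
Rounded to 6 significant figures: 1.35451e-12

1.35451e-12


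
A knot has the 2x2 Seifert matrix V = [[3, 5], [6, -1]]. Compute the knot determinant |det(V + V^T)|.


Step 1: Form V + V^T where V = [[3, 5], [6, -1]]
  V^T = [[3, 6], [5, -1]]
  V + V^T = [[6, 11], [11, -2]]
Step 2: det(V + V^T) = 6*(-2) - 11*11
  = -12 - 121 = -133
Step 3: Knot determinant = |det(V + V^T)| = |-133| = 133

133


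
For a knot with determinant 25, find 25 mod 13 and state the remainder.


Step 1: A knot is p-colorable if and only if p divides its determinant.
Step 2: Compute 25 mod 13.
25 = 1 * 13 + 12
Step 3: 25 mod 13 = 12
Step 4: The knot is 13-colorable: no

12


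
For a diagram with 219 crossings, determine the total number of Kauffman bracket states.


Each crossing contributes 2 choices (A-smoothing or B-smoothing).
Total states = 2^219 = 842498333348457493583344221469363458551160763204392890034487820288

842498333348457493583344221469363458551160763204392890034487820288


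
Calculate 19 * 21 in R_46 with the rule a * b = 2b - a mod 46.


19 * 21 = 2*21 - 19 mod 46
= 42 - 19 mod 46
= 23 mod 46 = 23

23


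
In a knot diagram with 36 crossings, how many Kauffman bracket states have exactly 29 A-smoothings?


We choose which 29 of 36 crossings get A-smoothings.
C(36, 29) = 36! / (29! * 7!)
= 8347680

8347680


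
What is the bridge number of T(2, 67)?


The bridge number of T(p,q) is min(p,q).
min(2, 67) = 2

2


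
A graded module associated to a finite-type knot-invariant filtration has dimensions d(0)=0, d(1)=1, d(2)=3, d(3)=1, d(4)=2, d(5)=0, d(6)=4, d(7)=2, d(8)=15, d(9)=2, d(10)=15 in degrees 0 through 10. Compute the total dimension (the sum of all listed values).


Total dimension = d(0) + d(1) + ... + d(10)
= 0 + 1 + 3 + 1 + 2 + 0 + 4 + 2 + 15 + 2 + 15
= 45

45


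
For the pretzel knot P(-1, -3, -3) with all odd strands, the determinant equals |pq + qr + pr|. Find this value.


Step 1: Compute pq + qr + pr.
pq = (-1)*(-3) = 3
qr = (-3)*(-3) = 9
pr = (-1)*(-3) = 3
pq + qr + pr = 3 + 9 + 3 = 15
Step 2: Take absolute value.
det(P(-1,-3,-3)) = |15| = 15

15


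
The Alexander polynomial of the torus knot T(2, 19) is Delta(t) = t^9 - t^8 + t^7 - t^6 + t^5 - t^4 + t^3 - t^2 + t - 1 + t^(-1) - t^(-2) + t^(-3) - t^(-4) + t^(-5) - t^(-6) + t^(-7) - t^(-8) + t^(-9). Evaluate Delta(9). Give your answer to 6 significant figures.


Substituting t = 9 into Delta(t) = t^9 - t^8 + t^7 - t^6 + t^5 - t^4 + t^3 - t^2 + t - 1 + t^(-1) - t^(-2) + t^(-3) - t^(-4) + t^(-5) - t^(-6) + t^(-7) - t^(-8) + t^(-9):
Term values: (387420489) + (-43046721) + (4782969) + (-531441) + (59049) + (-6561) + (729) + (-81) + (9) + (-1) + (0.111111) + (-0.0123457) + (0.00137174) + (-0.000152416) + (1.69351e-05) + (-1.88168e-06) + (2.09075e-07) + (-2.32306e-08) + (2.58117e-09)
Sum = 348678440.1
Rounded to 6 significant figures: 3.48678e+08

3.48678e+08


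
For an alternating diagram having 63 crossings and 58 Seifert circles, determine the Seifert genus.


For alternating knots, g = (c - s + 1)/2.
= (63 - 58 + 1)/2
= 6/2 = 3

3


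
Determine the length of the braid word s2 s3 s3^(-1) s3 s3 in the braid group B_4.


The word length counts the number of generators (including inverses).
Listing each generator: s2, s3, s3^(-1), s3, s3
There are 5 generators in this braid word.

5


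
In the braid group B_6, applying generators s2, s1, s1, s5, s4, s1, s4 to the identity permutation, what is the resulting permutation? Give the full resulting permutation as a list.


Starting with identity [1, 2, 3, 4, 5, 6].
Apply generators in sequence:
  After s2: [1, 3, 2, 4, 5, 6]
  After s1: [3, 1, 2, 4, 5, 6]
  After s1: [1, 3, 2, 4, 5, 6]
  After s5: [1, 3, 2, 4, 6, 5]
  After s4: [1, 3, 2, 6, 4, 5]
  After s1: [3, 1, 2, 6, 4, 5]
  After s4: [3, 1, 2, 4, 6, 5]
Final permutation: [3, 1, 2, 4, 6, 5]

[3, 1, 2, 4, 6, 5]


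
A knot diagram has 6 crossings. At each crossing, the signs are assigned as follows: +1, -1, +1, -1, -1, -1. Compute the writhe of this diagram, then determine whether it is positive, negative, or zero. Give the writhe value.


Step 1: Count positive crossings (+1).
Positive crossings: 2
Step 2: Count negative crossings (-1).
Negative crossings: 4
Step 3: Writhe = (positive) - (negative)
w = 2 - 4 = -2
Step 4: |w| = 2, and w is negative

-2


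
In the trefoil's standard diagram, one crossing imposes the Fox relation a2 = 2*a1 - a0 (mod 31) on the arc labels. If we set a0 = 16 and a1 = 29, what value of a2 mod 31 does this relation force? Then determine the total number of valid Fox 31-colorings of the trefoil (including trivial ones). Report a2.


Step 1: Apply the given crossing relation 2*a1 - a0 - a2 = 0 (mod 31).
  a2 = 2*a1 - a0 mod 31
  a2 = 2*29 - 16 mod 31
  a2 = 58 - 16 mod 31
  a2 = 42 mod 31 = 11
Step 2: The trefoil has determinant 3.
  Number of Fox p-colorings (p prime) is p^2 if p = 3, else p.
  Since 31 does not divide 3, only trivial (constant) colorings exist.
  (So the trial a0 = 16, a1 = 29 with a0 != a1 does NOT extend to a valid coloring of the whole trefoil: the other two crossing relations require 3*(a1 - a0) = 0 (mod 31), which fails.)
  Total colorings = 31
Step 3: a2 = 11, total Fox 31-colorings = 31

11


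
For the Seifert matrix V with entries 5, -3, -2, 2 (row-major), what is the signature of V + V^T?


Step 1: V + V^T = [[10, -5], [-5, 4]]
Step 2: trace = 14, det = 15
Step 3: Discriminant = 14^2 - 4*15 = 136
Step 4: Eigenvalues: 12.831, 1.16905
Step 5: Signature = (# positive eigenvalues) - (# negative eigenvalues) = 2

2


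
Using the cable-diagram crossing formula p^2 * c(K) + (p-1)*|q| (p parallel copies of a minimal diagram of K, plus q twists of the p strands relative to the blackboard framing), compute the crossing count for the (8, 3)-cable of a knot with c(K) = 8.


Step 1: Each of the c(K) crossings of the companion diagram becomes p*p = p^2 crossings among the p parallel strands, and each of the |q| twists s_1 s_2 ... s_(p-1) adds (p-1) crossings.
  Crossings = p^2 * c(K) + (p-1)*|q|
Step 2: = 8^2 * 8 + (8-1)*3
Step 3: = 64*8 + 7*3
Step 4: = 512 + 21 = 533

533


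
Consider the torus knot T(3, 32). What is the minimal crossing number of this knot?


For a torus knot T(p, q) with gcd(p,q)=1,
the crossing number is min(p*(q-1), q*(p-1)).
p*(q-1) = 3*31 = 93
q*(p-1) = 32*2 = 64
min(93, 64) = 64

64


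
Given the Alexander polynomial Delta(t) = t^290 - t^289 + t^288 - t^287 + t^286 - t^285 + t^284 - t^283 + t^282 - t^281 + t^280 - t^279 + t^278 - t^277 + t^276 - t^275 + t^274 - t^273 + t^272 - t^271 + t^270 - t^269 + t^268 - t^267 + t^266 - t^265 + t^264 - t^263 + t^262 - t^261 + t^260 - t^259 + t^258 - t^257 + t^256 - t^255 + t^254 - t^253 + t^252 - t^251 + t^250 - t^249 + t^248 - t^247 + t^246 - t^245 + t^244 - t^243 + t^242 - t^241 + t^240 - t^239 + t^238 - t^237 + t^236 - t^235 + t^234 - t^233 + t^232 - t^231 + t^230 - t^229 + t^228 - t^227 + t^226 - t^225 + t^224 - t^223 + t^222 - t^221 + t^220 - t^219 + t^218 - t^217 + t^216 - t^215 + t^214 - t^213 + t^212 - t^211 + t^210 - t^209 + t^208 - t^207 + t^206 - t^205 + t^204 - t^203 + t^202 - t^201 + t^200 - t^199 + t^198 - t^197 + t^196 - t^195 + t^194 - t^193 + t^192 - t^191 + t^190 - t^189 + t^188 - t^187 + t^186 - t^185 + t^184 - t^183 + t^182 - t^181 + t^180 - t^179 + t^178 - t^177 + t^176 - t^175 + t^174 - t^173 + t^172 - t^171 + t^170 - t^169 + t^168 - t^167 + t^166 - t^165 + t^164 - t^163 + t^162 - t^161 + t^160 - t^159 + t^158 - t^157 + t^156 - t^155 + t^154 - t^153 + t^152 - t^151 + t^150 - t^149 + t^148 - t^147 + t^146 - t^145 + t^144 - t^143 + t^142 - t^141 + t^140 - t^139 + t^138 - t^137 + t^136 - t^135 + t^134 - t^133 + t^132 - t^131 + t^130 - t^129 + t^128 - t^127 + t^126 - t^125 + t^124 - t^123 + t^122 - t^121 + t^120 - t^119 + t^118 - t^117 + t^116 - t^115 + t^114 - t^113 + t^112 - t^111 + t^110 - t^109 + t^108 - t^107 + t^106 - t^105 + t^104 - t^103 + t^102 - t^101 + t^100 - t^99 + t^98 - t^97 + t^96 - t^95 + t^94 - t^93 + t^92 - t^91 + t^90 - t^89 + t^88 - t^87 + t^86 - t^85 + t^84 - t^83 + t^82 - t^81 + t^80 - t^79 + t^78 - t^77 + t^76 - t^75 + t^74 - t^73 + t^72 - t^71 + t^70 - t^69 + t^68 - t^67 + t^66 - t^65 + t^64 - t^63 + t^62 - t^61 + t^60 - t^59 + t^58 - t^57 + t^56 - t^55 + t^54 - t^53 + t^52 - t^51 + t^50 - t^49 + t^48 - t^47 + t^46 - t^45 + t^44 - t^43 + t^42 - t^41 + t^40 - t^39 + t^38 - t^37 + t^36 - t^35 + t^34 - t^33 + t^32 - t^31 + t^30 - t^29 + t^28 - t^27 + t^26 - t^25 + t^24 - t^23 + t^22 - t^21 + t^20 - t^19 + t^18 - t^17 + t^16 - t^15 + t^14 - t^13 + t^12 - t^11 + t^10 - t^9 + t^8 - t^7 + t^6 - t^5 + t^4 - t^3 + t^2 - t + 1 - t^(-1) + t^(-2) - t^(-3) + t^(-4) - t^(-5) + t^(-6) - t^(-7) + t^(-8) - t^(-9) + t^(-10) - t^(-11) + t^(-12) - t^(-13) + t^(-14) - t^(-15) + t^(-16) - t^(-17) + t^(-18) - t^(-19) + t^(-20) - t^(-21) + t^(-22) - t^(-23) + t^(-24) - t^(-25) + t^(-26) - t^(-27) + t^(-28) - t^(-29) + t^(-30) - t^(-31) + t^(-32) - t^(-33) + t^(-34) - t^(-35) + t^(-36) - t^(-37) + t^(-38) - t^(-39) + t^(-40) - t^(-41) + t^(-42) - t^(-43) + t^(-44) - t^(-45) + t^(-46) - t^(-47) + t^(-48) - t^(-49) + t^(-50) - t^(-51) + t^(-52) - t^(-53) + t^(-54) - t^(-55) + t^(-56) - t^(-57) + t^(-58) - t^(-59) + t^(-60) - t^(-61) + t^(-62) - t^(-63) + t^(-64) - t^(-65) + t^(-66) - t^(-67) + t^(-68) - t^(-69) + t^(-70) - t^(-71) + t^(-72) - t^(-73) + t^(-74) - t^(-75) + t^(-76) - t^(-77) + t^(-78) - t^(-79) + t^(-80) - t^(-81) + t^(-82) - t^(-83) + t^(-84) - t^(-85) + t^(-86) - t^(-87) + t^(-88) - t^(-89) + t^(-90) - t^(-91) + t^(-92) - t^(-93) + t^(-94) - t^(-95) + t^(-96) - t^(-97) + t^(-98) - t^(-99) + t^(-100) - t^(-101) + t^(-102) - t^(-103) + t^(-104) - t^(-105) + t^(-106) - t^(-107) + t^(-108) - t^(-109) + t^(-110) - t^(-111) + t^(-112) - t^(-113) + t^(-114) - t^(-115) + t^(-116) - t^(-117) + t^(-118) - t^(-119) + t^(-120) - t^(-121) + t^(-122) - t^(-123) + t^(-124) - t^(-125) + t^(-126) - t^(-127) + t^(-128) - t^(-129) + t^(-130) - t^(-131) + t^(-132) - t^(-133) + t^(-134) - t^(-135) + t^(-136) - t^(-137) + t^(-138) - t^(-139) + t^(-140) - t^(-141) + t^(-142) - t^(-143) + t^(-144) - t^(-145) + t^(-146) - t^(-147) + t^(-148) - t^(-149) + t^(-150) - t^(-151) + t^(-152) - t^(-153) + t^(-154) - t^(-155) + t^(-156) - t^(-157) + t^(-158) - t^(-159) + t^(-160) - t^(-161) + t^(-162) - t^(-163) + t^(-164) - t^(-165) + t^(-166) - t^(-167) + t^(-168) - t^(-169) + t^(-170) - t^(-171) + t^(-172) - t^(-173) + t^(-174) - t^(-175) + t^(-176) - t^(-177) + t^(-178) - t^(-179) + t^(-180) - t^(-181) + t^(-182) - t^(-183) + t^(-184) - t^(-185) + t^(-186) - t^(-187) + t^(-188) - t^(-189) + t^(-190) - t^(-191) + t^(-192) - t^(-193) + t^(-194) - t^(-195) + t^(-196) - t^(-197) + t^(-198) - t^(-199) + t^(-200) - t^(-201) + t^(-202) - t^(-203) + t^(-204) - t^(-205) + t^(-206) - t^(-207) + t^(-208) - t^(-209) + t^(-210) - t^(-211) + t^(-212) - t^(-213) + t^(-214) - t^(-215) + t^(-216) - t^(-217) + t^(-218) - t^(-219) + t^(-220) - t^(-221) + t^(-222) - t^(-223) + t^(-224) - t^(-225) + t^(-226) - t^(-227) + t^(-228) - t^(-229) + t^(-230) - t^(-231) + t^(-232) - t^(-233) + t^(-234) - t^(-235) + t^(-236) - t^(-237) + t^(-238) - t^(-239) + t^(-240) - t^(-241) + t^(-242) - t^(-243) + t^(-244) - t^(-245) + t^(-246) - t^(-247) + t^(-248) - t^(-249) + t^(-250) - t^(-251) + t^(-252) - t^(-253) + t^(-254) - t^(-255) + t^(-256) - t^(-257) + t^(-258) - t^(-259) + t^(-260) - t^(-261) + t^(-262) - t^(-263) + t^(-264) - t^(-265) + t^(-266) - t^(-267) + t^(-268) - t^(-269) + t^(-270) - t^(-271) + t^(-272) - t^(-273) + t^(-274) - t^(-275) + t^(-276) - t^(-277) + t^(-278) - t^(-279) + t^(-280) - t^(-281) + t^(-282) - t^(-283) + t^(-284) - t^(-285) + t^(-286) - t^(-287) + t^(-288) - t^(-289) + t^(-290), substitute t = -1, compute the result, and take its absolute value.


Step 1: The polynomial has 581 terms with alternating signs, exponents from 290 down to -290.
Step 2: Substitute t = -1. The i-th term has coefficient (-1)^i and exponent (m-i),
  so its value is (-1)^i * (-1)^(m-i) = (-1)^m = 1 for every i.
Step 3: All 581 terms equal 1, so Delta(-1) = 581 * (1) = 581
Step 4: |Delta(-1)| = 581

581
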